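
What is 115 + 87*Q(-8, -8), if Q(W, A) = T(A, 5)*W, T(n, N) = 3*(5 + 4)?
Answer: -18677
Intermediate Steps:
T(n, N) = 27 (T(n, N) = 3*9 = 27)
Q(W, A) = 27*W
115 + 87*Q(-8, -8) = 115 + 87*(27*(-8)) = 115 + 87*(-216) = 115 - 18792 = -18677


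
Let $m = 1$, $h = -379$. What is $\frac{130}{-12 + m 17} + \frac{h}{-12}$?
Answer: $\frac{691}{12} \approx 57.583$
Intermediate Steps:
$\frac{130}{-12 + m 17} + \frac{h}{-12} = \frac{130}{-12 + 1 \cdot 17} - \frac{379}{-12} = \frac{130}{-12 + 17} - - \frac{379}{12} = \frac{130}{5} + \frac{379}{12} = 130 \cdot \frac{1}{5} + \frac{379}{12} = 26 + \frac{379}{12} = \frac{691}{12}$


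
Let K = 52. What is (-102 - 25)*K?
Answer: -6604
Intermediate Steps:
(-102 - 25)*K = (-102 - 25)*52 = -127*52 = -6604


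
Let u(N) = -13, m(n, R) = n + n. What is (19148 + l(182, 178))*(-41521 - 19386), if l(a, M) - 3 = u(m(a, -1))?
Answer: -1165638166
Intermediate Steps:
m(n, R) = 2*n
l(a, M) = -10 (l(a, M) = 3 - 13 = -10)
(19148 + l(182, 178))*(-41521 - 19386) = (19148 - 10)*(-41521 - 19386) = 19138*(-60907) = -1165638166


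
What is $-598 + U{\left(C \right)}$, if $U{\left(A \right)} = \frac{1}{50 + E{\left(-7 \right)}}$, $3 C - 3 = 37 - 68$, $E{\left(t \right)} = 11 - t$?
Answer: $- \frac{40663}{68} \approx -597.99$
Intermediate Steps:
$C = - \frac{28}{3}$ ($C = 1 + \frac{37 - 68}{3} = 1 + \frac{1}{3} \left(-31\right) = 1 - \frac{31}{3} = - \frac{28}{3} \approx -9.3333$)
$U{\left(A \right)} = \frac{1}{68}$ ($U{\left(A \right)} = \frac{1}{50 + \left(11 - -7\right)} = \frac{1}{50 + \left(11 + 7\right)} = \frac{1}{50 + 18} = \frac{1}{68}$)
$-598 + U{\left(C \right)} = -598 + \frac{1}{68} = - \frac{40663}{68}$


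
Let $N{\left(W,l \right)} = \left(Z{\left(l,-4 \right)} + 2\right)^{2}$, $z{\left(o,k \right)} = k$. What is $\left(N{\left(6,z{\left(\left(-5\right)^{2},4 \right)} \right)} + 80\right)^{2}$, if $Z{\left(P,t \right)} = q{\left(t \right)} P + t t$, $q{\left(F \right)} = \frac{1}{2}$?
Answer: $230400$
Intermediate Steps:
$q{\left(F \right)} = \frac{1}{2}$
$Z{\left(P,t \right)} = t^{2} + \frac{P}{2}$ ($Z{\left(P,t \right)} = \frac{P}{2} + t t = \frac{P}{2} + t^{2} = t^{2} + \frac{P}{2}$)
$N{\left(W,l \right)} = \left(18 + \frac{l}{2}\right)^{2}$ ($N{\left(W,l \right)} = \left(\left(\left(-4\right)^{2} + \frac{l}{2}\right) + 2\right)^{2} = \left(\left(16 + \frac{l}{2}\right) + 2\right)^{2} = \left(18 + \frac{l}{2}\right)^{2}$)
$\left(N{\left(6,z{\left(\left(-5\right)^{2},4 \right)} \right)} + 80\right)^{2} = \left(\frac{\left(36 + 4\right)^{2}}{4} + 80\right)^{2} = \left(\frac{40^{2}}{4} + 80\right)^{2} = \left(\frac{1}{4} \cdot 1600 + 80\right)^{2} = \left(400 + 80\right)^{2} = 480^{2} = 230400$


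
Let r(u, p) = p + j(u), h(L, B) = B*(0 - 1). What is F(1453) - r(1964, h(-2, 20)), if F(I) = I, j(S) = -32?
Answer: 1505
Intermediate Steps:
h(L, B) = -B (h(L, B) = B*(-1) = -B)
r(u, p) = -32 + p (r(u, p) = p - 32 = -32 + p)
F(1453) - r(1964, h(-2, 20)) = 1453 - (-32 - 1*20) = 1453 - (-32 - 20) = 1453 - 1*(-52) = 1453 + 52 = 1505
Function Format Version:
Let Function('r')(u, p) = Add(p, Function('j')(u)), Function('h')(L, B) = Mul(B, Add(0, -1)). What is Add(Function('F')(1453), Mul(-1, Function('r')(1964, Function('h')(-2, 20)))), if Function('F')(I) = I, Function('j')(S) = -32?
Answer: 1505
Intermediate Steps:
Function('h')(L, B) = Mul(-1, B) (Function('h')(L, B) = Mul(B, -1) = Mul(-1, B))
Function('r')(u, p) = Add(-32, p) (Function('r')(u, p) = Add(p, -32) = Add(-32, p))
Add(Function('F')(1453), Mul(-1, Function('r')(1964, Function('h')(-2, 20)))) = Add(1453, Mul(-1, Add(-32, Mul(-1, 20)))) = Add(1453, Mul(-1, Add(-32, -20))) = Add(1453, Mul(-1, -52)) = Add(1453, 52) = 1505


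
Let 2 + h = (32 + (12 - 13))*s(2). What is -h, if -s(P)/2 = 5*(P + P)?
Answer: 1242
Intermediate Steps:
s(P) = -20*P (s(P) = -10*(P + P) = -10*2*P = -20*P)
h = -1242 (h = -2 + (32 + (12 - 13))*(-20*2) = -2 + (32 - 1)*(-40) = -2 + 31*(-40) = -2 - 1240 = -1242)
-h = -1*(-1242) = 1242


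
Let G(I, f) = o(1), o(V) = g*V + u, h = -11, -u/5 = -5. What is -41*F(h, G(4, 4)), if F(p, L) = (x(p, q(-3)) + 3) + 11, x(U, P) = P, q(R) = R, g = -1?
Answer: -451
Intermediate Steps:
u = 25 (u = -5*(-5) = 25)
o(V) = 25 - V (o(V) = -V + 25 = 25 - V)
G(I, f) = 24 (G(I, f) = 25 - 1*1 = 25 - 1 = 24)
F(p, L) = 11 (F(p, L) = (-3 + 3) + 11 = 0 + 11 = 11)
-41*F(h, G(4, 4)) = -41*11 = -451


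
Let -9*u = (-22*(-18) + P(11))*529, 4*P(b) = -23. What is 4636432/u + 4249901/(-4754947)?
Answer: -34659348693331/170716862141 ≈ -203.02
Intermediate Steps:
P(b) = -23/4 (P(b) = (¼)*(-23) = -23/4)
u = -825769/36 (u = -(-22*(-18) - 23/4)*529/9 = -(396 - 23/4)*529/9 = -1561*529/36 = -⅑*825769/4 = -825769/36 ≈ -22938.)
4636432/u + 4249901/(-4754947) = 4636432/(-825769/36) + 4249901/(-4754947) = 4636432*(-36/825769) + 4249901*(-1/4754947) = -7257024/35903 - 4249901/4754947 = -34659348693331/170716862141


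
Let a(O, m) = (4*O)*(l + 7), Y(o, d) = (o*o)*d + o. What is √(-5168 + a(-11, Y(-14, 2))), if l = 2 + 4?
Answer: 2*I*√1435 ≈ 75.763*I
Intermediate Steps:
l = 6
Y(o, d) = o + d*o² (Y(o, d) = o²*d + o = d*o² + o = o + d*o²)
a(O, m) = 52*O (a(O, m) = (4*O)*(6 + 7) = (4*O)*13 = 52*O)
√(-5168 + a(-11, Y(-14, 2))) = √(-5168 + 52*(-11)) = √(-5168 - 572) = √(-5740) = 2*I*√1435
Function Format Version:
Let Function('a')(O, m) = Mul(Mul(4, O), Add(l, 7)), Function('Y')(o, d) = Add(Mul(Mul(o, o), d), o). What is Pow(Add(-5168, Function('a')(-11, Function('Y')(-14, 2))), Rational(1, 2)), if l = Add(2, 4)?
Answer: Mul(2, I, Pow(1435, Rational(1, 2))) ≈ Mul(75.763, I)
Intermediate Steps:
l = 6
Function('Y')(o, d) = Add(o, Mul(d, Pow(o, 2))) (Function('Y')(o, d) = Add(Mul(Pow(o, 2), d), o) = Add(Mul(d, Pow(o, 2)), o) = Add(o, Mul(d, Pow(o, 2))))
Function('a')(O, m) = Mul(52, O) (Function('a')(O, m) = Mul(Mul(4, O), Add(6, 7)) = Mul(Mul(4, O), 13) = Mul(52, O))
Pow(Add(-5168, Function('a')(-11, Function('Y')(-14, 2))), Rational(1, 2)) = Pow(Add(-5168, Mul(52, -11)), Rational(1, 2)) = Pow(Add(-5168, -572), Rational(1, 2)) = Pow(-5740, Rational(1, 2)) = Mul(2, I, Pow(1435, Rational(1, 2)))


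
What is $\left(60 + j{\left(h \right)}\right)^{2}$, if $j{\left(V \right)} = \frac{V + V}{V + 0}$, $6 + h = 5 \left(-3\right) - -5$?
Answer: $3844$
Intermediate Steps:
$h = -16$ ($h = -6 + \left(5 \left(-3\right) - -5\right) = -6 + \left(-15 + 5\right) = -6 - 10 = -16$)
$j{\left(V \right)} = 2$ ($j{\left(V \right)} = \frac{2 V}{V} = 2$)
$\left(60 + j{\left(h \right)}\right)^{2} = \left(60 + 2\right)^{2} = 62^{2} = 3844$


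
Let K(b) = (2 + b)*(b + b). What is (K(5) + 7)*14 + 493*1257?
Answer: 620779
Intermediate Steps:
K(b) = 2*b*(2 + b) (K(b) = (2 + b)*(2*b) = 2*b*(2 + b))
(K(5) + 7)*14 + 493*1257 = (2*5*(2 + 5) + 7)*14 + 493*1257 = (2*5*7 + 7)*14 + 619701 = (70 + 7)*14 + 619701 = 77*14 + 619701 = 1078 + 619701 = 620779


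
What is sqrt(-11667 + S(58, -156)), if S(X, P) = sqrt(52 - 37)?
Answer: sqrt(-11667 + sqrt(15)) ≈ 108.0*I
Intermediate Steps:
S(X, P) = sqrt(15)
sqrt(-11667 + S(58, -156)) = sqrt(-11667 + sqrt(15))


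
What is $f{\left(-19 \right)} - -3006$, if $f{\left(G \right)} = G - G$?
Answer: $3006$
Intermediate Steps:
$f{\left(G \right)} = 0$
$f{\left(-19 \right)} - -3006 = 0 - -3006 = 0 + 3006 = 3006$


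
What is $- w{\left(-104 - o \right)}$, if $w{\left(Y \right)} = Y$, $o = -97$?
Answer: $7$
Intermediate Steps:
$- w{\left(-104 - o \right)} = - (-104 - -97) = - (-104 + 97) = \left(-1\right) \left(-7\right) = 7$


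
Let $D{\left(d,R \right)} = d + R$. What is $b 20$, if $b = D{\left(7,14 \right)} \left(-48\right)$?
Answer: $-20160$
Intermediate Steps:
$D{\left(d,R \right)} = R + d$
$b = -1008$ ($b = \left(14 + 7\right) \left(-48\right) = 21 \left(-48\right) = -1008$)
$b 20 = \left(-1008\right) 20 = -20160$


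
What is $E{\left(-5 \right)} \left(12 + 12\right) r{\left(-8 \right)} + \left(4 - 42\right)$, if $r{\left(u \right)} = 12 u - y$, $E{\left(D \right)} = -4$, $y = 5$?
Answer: $9658$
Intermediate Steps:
$r{\left(u \right)} = -5 + 12 u$ ($r{\left(u \right)} = 12 u - 5 = -5 + 12 u$)
$E{\left(-5 \right)} \left(12 + 12\right) r{\left(-8 \right)} + \left(4 - 42\right) = - 4 \left(12 + 12\right) \left(-5 + 12 \left(-8\right)\right) + \left(4 - 42\right) = \left(-4\right) 24 \left(-5 - 96\right) + \left(4 - 42\right) = \left(-96\right) \left(-101\right) - 38 = 9696 - 38 = 9658$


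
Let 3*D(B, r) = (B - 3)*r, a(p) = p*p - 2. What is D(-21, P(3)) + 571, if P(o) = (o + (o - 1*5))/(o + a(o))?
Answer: 2851/5 ≈ 570.20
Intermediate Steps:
a(p) = -2 + p² (a(p) = p² - 2 = -2 + p²)
P(o) = (-5 + 2*o)/(-2 + o + o²) (P(o) = (o + (o - 1*5))/(o + (-2 + o²)) = (o + (o - 5))/(-2 + o + o²) = (o + (-5 + o))/(-2 + o + o²) = (-5 + 2*o)/(-2 + o + o²))
D(B, r) = r*(-3 + B)/3 (D(B, r) = ((B - 3)*r)/3 = ((-3 + B)*r)/3 = (r*(-3 + B))/3 = r*(-3 + B)/3)
D(-21, P(3)) + 571 = ((-5 + 2*3)/(-2 + 3 + 3²))*(-3 - 21)/3 + 571 = (⅓)*((-5 + 6)/(-2 + 3 + 9))*(-24) + 571 = (⅓)*(1/10)*(-24) + 571 = (⅓)*((⅒)*1)*(-24) + 571 = (⅓)*(⅒)*(-24) + 571 = -⅘ + 571 = 2851/5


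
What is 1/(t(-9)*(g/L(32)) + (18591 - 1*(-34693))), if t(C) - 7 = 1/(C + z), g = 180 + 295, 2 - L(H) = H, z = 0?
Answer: 27/1435723 ≈ 1.8806e-5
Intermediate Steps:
L(H) = 2 - H
g = 475
t(C) = 7 + 1/C (t(C) = 7 + 1/(C + 0) = 7 + 1/C)
1/(t(-9)*(g/L(32)) + (18591 - 1*(-34693))) = 1/((7 + 1/(-9))*(475/(2 - 1*32)) + (18591 - 1*(-34693))) = 1/((7 - ⅑)*(475/(2 - 32)) + (18591 + 34693)) = 1/(62*(475/(-30))/9 + 53284) = 1/(62*(475*(-1/30))/9 + 53284) = 1/((62/9)*(-95/6) + 53284) = 1/(-2945/27 + 53284) = 1/(1435723/27) = 27/1435723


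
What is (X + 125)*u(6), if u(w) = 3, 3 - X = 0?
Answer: 384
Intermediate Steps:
X = 3 (X = 3 - 1*0 = 3 + 0 = 3)
(X + 125)*u(6) = (3 + 125)*3 = 128*3 = 384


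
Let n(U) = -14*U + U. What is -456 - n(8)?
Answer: -352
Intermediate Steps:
n(U) = -13*U
-456 - n(8) = -456 - (-13)*8 = -456 - 1*(-104) = -456 + 104 = -352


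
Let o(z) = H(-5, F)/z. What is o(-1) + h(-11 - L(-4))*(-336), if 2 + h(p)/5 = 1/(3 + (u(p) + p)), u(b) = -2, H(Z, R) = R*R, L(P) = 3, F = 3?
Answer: 45243/13 ≈ 3480.2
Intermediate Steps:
H(Z, R) = R**2
h(p) = -10 + 5/(1 + p) (h(p) = -10 + 5/(3 + (-2 + p)) = -10 + 5/(1 + p))
o(z) = 9/z (o(z) = 3**2/z = 9/z)
o(-1) + h(-11 - L(-4))*(-336) = 9/(-1) + (5*(-1 - 2*(-11 - 1*3))/(1 + (-11 - 1*3)))*(-336) = 9*(-1) + (5*(-1 - 2*(-11 - 3))/(1 + (-11 - 3)))*(-336) = -9 + (5*(-1 - 2*(-14))/(1 - 14))*(-336) = -9 + (5*(-1 + 28)/(-13))*(-336) = -9 + (5*(-1/13)*27)*(-336) = -9 - 135/13*(-336) = -9 + 45360/13 = 45243/13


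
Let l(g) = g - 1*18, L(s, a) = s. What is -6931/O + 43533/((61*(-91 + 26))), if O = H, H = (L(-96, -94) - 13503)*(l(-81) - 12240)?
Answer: -7304780470928/665319311865 ≈ -10.979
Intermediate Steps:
l(g) = -18 + g (l(g) = g - 18 = -18 + g)
H = 167798061 (H = (-96 - 13503)*((-18 - 81) - 12240) = -13599*(-99 - 12240) = -13599*(-12339) = 167798061)
O = 167798061
-6931/O + 43533/((61*(-91 + 26))) = -6931/167798061 + 43533/((61*(-91 + 26))) = -6931*1/167798061 + 43533/((61*(-65))) = -6931/167798061 + 43533/(-3965) = -6931/167798061 + 43533*(-1/3965) = -6931/167798061 - 43533/3965 = -7304780470928/665319311865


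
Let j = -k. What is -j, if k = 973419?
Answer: 973419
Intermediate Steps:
j = -973419 (j = -1*973419 = -973419)
-j = -1*(-973419) = 973419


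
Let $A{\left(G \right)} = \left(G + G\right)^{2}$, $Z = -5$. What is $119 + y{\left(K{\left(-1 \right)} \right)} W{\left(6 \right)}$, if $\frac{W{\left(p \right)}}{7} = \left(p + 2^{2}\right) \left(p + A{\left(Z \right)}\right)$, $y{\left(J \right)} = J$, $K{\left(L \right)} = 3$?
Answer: $22379$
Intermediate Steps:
$A{\left(G \right)} = 4 G^{2}$ ($A{\left(G \right)} = \left(2 G\right)^{2} = 4 G^{2}$)
$W{\left(p \right)} = 7 \left(4 + p\right) \left(100 + p\right)$ ($W{\left(p \right)} = 7 \left(p + 2^{2}\right) \left(p + 4 \left(-5\right)^{2}\right) = 7 \left(p + 4\right) \left(p + 4 \cdot 25\right) = 7 \left(4 + p\right) \left(p + 100\right) = 7 \left(4 + p\right) \left(100 + p\right)$)
$119 + y{\left(K{\left(-1 \right)} \right)} W{\left(6 \right)} = 119 + 3 \left(2800 + 7 \cdot 6^{2} + 728 \cdot 6\right) = 119 + 3 \left(2800 + 7 \cdot 36 + 4368\right) = 119 + 3 \left(2800 + 252 + 4368\right) = 119 + 3 \cdot 7420 = 119 + 22260 = 22379$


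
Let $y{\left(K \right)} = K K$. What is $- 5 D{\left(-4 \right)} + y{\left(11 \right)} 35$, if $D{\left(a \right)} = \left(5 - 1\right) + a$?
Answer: $4235$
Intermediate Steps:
$y{\left(K \right)} = K^{2}$
$D{\left(a \right)} = 4 + a$
$- 5 D{\left(-4 \right)} + y{\left(11 \right)} 35 = - 5 \left(4 - 4\right) + 11^{2} \cdot 35 = \left(-5\right) 0 + 121 \cdot 35 = 0 + 4235 = 4235$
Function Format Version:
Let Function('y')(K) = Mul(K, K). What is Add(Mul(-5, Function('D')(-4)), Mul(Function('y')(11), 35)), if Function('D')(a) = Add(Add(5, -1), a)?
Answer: 4235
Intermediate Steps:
Function('y')(K) = Pow(K, 2)
Function('D')(a) = Add(4, a)
Add(Mul(-5, Function('D')(-4)), Mul(Function('y')(11), 35)) = Add(Mul(-5, Add(4, -4)), Mul(Pow(11, 2), 35)) = Add(Mul(-5, 0), Mul(121, 35)) = Add(0, 4235) = 4235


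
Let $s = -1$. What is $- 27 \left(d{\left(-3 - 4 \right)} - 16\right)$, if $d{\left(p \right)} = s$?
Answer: $459$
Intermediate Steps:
$d{\left(p \right)} = -1$
$- 27 \left(d{\left(-3 - 4 \right)} - 16\right) = - 27 \left(-1 - 16\right) = \left(-27\right) \left(-17\right) = 459$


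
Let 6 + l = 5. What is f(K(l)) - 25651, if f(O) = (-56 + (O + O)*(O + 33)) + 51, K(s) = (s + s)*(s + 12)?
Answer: -26140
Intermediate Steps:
l = -1 (l = -6 + 5 = -1)
K(s) = 2*s*(12 + s) (K(s) = (2*s)*(12 + s) = 2*s*(12 + s))
f(O) = -5 + 2*O*(33 + O) (f(O) = (-56 + (2*O)*(33 + O)) + 51 = (-56 + 2*O*(33 + O)) + 51 = -5 + 2*O*(33 + O))
f(K(l)) - 25651 = (-5 + 2*(2*(-1)*(12 - 1))² + 66*(2*(-1)*(12 - 1))) - 25651 = (-5 + 2*(2*(-1)*11)² + 66*(2*(-1)*11)) - 25651 = (-5 + 2*(-22)² + 66*(-22)) - 25651 = (-5 + 2*484 - 1452) - 25651 = (-5 + 968 - 1452) - 25651 = -489 - 25651 = -26140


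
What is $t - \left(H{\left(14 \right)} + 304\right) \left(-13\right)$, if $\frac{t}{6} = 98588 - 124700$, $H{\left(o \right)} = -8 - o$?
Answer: $-153006$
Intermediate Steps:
$t = -156672$ ($t = 6 \left(98588 - 124700\right) = 6 \left(-26112\right) = -156672$)
$t - \left(H{\left(14 \right)} + 304\right) \left(-13\right) = -156672 - \left(\left(-8 - 14\right) + 304\right) \left(-13\right) = -156672 - \left(-22 + 304\right) \left(-13\right) = -156672 - 282 \left(-13\right) = -156672 - -3666 = -156672 + 3666 = -153006$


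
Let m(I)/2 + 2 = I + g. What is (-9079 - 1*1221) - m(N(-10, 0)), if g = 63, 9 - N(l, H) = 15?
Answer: -10410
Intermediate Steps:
N(l, H) = -6 (N(l, H) = 9 - 1*15 = 9 - 15 = -6)
m(I) = 122 + 2*I (m(I) = -4 + 2*(I + 63) = -4 + 2*(63 + I) = -4 + (126 + 2*I) = 122 + 2*I)
(-9079 - 1*1221) - m(N(-10, 0)) = (-9079 - 1*1221) - (122 + 2*(-6)) = (-9079 - 1221) - (122 - 12) = -10300 - 1*110 = -10300 - 110 = -10410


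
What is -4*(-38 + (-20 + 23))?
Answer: 140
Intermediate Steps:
-4*(-38 + (-20 + 23)) = -4*(-38 + 3) = -4*(-35) = 140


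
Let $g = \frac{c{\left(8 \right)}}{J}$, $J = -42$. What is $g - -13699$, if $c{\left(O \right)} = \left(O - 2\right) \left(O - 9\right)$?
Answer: $\frac{95894}{7} \approx 13699.0$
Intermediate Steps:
$c{\left(O \right)} = \left(-9 + O\right) \left(-2 + O\right)$ ($c{\left(O \right)} = \left(-2 + O\right) \left(-9 + O\right) = \left(-9 + O\right) \left(-2 + O\right)$)
$g = \frac{1}{7}$ ($g = \frac{18 + 8^{2} - 88}{-42} = \left(18 + 64 - 88\right) \left(- \frac{1}{42}\right) = \left(-6\right) \left(- \frac{1}{42}\right) = \frac{1}{7} \approx 0.14286$)
$g - -13699 = \frac{1}{7} - -13699 = \frac{1}{7} + 13699 = \frac{95894}{7}$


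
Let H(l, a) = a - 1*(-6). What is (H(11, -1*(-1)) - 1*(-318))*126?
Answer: 40950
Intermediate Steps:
H(l, a) = 6 + a (H(l, a) = a + 6 = 6 + a)
(H(11, -1*(-1)) - 1*(-318))*126 = ((6 - 1*(-1)) - 1*(-318))*126 = ((6 + 1) + 318)*126 = (7 + 318)*126 = 325*126 = 40950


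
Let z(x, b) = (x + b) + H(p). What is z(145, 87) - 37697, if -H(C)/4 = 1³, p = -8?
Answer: -37469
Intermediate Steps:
H(C) = -4 (H(C) = -4*1³ = -4*1 = -4)
z(x, b) = -4 + b + x (z(x, b) = (x + b) - 4 = (b + x) - 4 = -4 + b + x)
z(145, 87) - 37697 = (-4 + 87 + 145) - 37697 = 228 - 37697 = -37469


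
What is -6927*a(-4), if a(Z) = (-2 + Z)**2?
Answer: -249372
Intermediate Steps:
-6927*a(-4) = -6927*(-2 - 4)**2 = -6927*(-6)**2 = -6927*36 = -249372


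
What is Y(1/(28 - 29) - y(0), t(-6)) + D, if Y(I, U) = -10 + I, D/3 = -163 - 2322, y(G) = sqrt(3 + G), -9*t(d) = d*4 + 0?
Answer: -7466 - sqrt(3) ≈ -7467.7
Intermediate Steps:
t(d) = -4*d/9 (t(d) = -(d*4 + 0)/9 = -(4*d + 0)/9 = -4*d/9)
D = -7455 (D = 3*(-163 - 2322) = 3*(-2485) = -7455)
Y(1/(28 - 29) - y(0), t(-6)) + D = (-10 + (1/(28 - 29) - sqrt(3 + 0))) - 7455 = (-10 + (1/(-1) - sqrt(3))) - 7455 = (-10 + (-1 - sqrt(3))) - 7455 = (-11 - sqrt(3)) - 7455 = -7466 - sqrt(3)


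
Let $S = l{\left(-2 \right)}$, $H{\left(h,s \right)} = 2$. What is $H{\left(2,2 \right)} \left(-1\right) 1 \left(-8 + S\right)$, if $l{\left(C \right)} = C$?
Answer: $20$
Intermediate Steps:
$S = -2$
$H{\left(2,2 \right)} \left(-1\right) 1 \left(-8 + S\right) = 2 \left(-1\right) 1 \left(-8 - 2\right) = \left(-2\right) 1 \left(-10\right) = \left(-2\right) \left(-10\right) = 20$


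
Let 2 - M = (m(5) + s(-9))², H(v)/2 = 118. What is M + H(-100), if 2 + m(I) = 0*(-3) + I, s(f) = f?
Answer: 202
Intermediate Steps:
H(v) = 236 (H(v) = 2*118 = 236)
m(I) = -2 + I (m(I) = -2 + (0*(-3) + I) = -2 + (0 + I) = -2 + I)
M = -34 (M = 2 - ((-2 + 5) - 9)² = 2 - (3 - 9)² = 2 - 1*(-6)² = 2 - 1*36 = 2 - 36 = -34)
M + H(-100) = -34 + 236 = 202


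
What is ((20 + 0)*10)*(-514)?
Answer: -102800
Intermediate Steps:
((20 + 0)*10)*(-514) = (20*10)*(-514) = 200*(-514) = -102800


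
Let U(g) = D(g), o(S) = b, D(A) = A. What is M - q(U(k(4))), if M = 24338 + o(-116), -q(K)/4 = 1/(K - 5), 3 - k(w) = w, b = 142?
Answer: 73438/3 ≈ 24479.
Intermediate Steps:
o(S) = 142
k(w) = 3 - w
U(g) = g
q(K) = -4/(-5 + K) (q(K) = -4/(K - 5) = -4/(-5 + K))
M = 24480 (M = 24338 + 142 = 24480)
M - q(U(k(4))) = 24480 - (-4)/(-5 + (3 - 1*4)) = 24480 - (-4)/(-5 + (3 - 4)) = 24480 - (-4)/(-5 - 1) = 24480 - (-4)/(-6) = 24480 - (-4)*(-1)/6 = 24480 - 1*⅔ = 24480 - ⅔ = 73438/3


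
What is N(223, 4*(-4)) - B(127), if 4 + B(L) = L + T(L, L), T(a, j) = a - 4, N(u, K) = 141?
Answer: -105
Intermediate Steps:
T(a, j) = -4 + a
B(L) = -8 + 2*L (B(L) = -4 + (L + (-4 + L)) = -4 + (-4 + 2*L) = -8 + 2*L)
N(223, 4*(-4)) - B(127) = 141 - (-8 + 2*127) = 141 - (-8 + 254) = 141 - 1*246 = 141 - 246 = -105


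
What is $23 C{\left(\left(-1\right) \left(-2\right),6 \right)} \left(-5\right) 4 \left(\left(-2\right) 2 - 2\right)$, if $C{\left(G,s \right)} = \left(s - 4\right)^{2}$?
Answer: $11040$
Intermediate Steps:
$C{\left(G,s \right)} = \left(-4 + s\right)^{2}$
$23 C{\left(\left(-1\right) \left(-2\right),6 \right)} \left(-5\right) 4 \left(\left(-2\right) 2 - 2\right) = 23 \left(-4 + 6\right)^{2} \left(-5\right) 4 \left(\left(-2\right) 2 - 2\right) = 23 \cdot 2^{2} \left(-5\right) 4 \left(-4 - 2\right) = 23 \cdot 4 \left(-5\right) 4 \left(-6\right) = 23 \left(\left(-20\right) 4\right) \left(-6\right) = 23 \left(-80\right) \left(-6\right) = \left(-1840\right) \left(-6\right) = 11040$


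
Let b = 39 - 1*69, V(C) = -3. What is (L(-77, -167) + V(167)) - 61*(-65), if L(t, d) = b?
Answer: 3932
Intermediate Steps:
b = -30 (b = 39 - 69 = -30)
L(t, d) = -30
(L(-77, -167) + V(167)) - 61*(-65) = (-30 - 3) - 61*(-65) = -33 + 3965 = 3932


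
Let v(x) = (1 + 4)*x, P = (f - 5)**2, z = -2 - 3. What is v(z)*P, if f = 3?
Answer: -100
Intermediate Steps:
z = -5
P = 4 (P = (3 - 5)**2 = (-2)**2 = 4)
v(x) = 5*x
v(z)*P = (5*(-5))*4 = -25*4 = -100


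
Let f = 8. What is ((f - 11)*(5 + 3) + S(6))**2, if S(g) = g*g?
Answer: 144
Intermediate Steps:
S(g) = g**2
((f - 11)*(5 + 3) + S(6))**2 = ((8 - 11)*(5 + 3) + 6**2)**2 = (-3*8 + 36)**2 = (-24 + 36)**2 = 12**2 = 144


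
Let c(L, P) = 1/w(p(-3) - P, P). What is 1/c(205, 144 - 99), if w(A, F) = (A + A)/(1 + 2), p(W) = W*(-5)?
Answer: -20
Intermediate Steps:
p(W) = -5*W
w(A, F) = 2*A/3 (w(A, F) = (2*A)/3 = (2*A)*(⅓) = 2*A/3)
c(L, P) = 1/(10 - 2*P/3) (c(L, P) = 1/(2*(-5*(-3) - P)/3) = 1/(2*(15 - P)/3) = 1/(10 - 2*P/3))
1/c(205, 144 - 99) = 1/(-3/(-30 + 2*(144 - 99))) = 1/(-3/(-30 + 2*45)) = 1/(-3/(-30 + 90)) = 1/(-3/60) = 1/(-3*1/60) = 1/(-1/20) = -20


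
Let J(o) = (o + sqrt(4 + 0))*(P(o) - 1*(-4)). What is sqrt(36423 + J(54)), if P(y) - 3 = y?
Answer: sqrt(39839) ≈ 199.60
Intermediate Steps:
P(y) = 3 + y
J(o) = (2 + o)*(7 + o) (J(o) = (o + sqrt(4 + 0))*((3 + o) - 1*(-4)) = (o + sqrt(4))*((3 + o) + 4) = (o + 2)*(7 + o) = (2 + o)*(7 + o))
sqrt(36423 + J(54)) = sqrt(36423 + (14 + 54**2 + 9*54)) = sqrt(36423 + (14 + 2916 + 486)) = sqrt(36423 + 3416) = sqrt(39839)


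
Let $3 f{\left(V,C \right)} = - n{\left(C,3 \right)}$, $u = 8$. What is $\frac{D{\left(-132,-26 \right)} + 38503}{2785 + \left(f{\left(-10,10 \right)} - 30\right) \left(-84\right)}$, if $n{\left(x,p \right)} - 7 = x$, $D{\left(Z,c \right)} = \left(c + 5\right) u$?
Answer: $\frac{935}{141} \approx 6.6312$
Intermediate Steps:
$D{\left(Z,c \right)} = 40 + 8 c$ ($D{\left(Z,c \right)} = \left(c + 5\right) 8 = \left(5 + c\right) 8 = 40 + 8 c$)
$n{\left(x,p \right)} = 7 + x$
$f{\left(V,C \right)} = - \frac{7}{3} - \frac{C}{3}$ ($f{\left(V,C \right)} = \frac{\left(-1\right) \left(7 + C\right)}{3} = \frac{-7 - C}{3} = - \frac{7}{3} - \frac{C}{3}$)
$\frac{D{\left(-132,-26 \right)} + 38503}{2785 + \left(f{\left(-10,10 \right)} - 30\right) \left(-84\right)} = \frac{\left(40 + 8 \left(-26\right)\right) + 38503}{2785 + \left(\left(- \frac{7}{3} - \frac{10}{3}\right) - 30\right) \left(-84\right)} = \frac{\left(40 - 208\right) + 38503}{2785 + \left(\left(- \frac{7}{3} - \frac{10}{3}\right) - 30\right) \left(-84\right)} = \frac{-168 + 38503}{2785 + \left(- \frac{17}{3} - 30\right) \left(-84\right)} = \frac{38335}{2785 - -2996} = \frac{38335}{2785 + 2996} = \frac{38335}{5781} = 38335 \cdot \frac{1}{5781} = \frac{935}{141}$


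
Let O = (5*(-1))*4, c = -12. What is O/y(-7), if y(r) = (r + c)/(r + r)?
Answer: -280/19 ≈ -14.737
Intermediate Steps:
y(r) = (-12 + r)/(2*r) (y(r) = (r - 12)/(r + r) = (-12 + r)/((2*r)) = (-12 + r)*(1/(2*r)) = (-12 + r)/(2*r))
O = -20 (O = -5*4 = -20)
O/y(-7) = -20*(-14/(-12 - 7)) = -20/((½)*(-⅐)*(-19)) = -20/19/14 = -20*14/19 = -280/19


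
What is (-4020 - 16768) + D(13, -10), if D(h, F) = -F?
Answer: -20778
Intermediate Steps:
(-4020 - 16768) + D(13, -10) = (-4020 - 16768) - 1*(-10) = -20788 + 10 = -20778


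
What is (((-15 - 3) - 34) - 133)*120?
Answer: -22200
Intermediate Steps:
(((-15 - 3) - 34) - 133)*120 = ((-18 - 34) - 133)*120 = (-52 - 133)*120 = -185*120 = -22200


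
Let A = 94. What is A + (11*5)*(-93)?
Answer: -5021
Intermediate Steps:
A + (11*5)*(-93) = 94 + (11*5)*(-93) = 94 + 55*(-93) = 94 - 5115 = -5021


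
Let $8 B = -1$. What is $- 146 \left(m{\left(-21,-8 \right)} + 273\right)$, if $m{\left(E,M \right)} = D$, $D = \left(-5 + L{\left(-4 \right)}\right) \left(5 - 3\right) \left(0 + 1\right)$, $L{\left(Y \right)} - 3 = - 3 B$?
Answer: $- \frac{78767}{2} \approx -39384.0$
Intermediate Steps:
$B = - \frac{1}{8}$ ($B = \frac{1}{8} \left(-1\right) = - \frac{1}{8} \approx -0.125$)
$L{\left(Y \right)} = \frac{27}{8}$ ($L{\left(Y \right)} = 3 - - \frac{3}{8} = 3 + \frac{3}{8} = \frac{27}{8}$)
$D = - \frac{13}{4}$ ($D = \left(-5 + \frac{27}{8}\right) \left(5 - 3\right) \left(0 + 1\right) = - \frac{13 \cdot 2 \cdot 1}{8} = \left(- \frac{13}{8}\right) 2 = - \frac{13}{4} \approx -3.25$)
$m{\left(E,M \right)} = - \frac{13}{4}$
$- 146 \left(m{\left(-21,-8 \right)} + 273\right) = - 146 \left(- \frac{13}{4} + 273\right) = \left(-146\right) \frac{1079}{4} = - \frac{78767}{2}$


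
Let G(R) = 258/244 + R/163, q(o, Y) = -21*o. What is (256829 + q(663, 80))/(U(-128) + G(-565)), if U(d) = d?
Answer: -4830428716/2593311 ≈ -1862.6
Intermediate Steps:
G(R) = 129/122 + R/163 (G(R) = 258*(1/244) + R*(1/163) = 129/122 + R/163)
(256829 + q(663, 80))/(U(-128) + G(-565)) = (256829 - 21*663)/(-128 + (129/122 + (1/163)*(-565))) = (256829 - 13923)/(-128 + (129/122 - 565/163)) = 242906/(-128 - 47903/19886) = 242906/(-2593311/19886) = 242906*(-19886/2593311) = -4830428716/2593311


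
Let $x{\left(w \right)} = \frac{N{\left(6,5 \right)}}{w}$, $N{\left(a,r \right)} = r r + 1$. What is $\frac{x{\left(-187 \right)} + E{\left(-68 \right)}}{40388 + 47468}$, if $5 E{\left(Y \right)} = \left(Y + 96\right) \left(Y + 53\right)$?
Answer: $- \frac{7867}{8214536} \approx -0.00095769$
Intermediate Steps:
$E{\left(Y \right)} = \frac{\left(53 + Y\right) \left(96 + Y\right)}{5}$ ($E{\left(Y \right)} = \frac{\left(Y + 96\right) \left(Y + 53\right)}{5} = \frac{\left(96 + Y\right) \left(53 + Y\right)}{5} = \frac{\left(53 + Y\right) \left(96 + Y\right)}{5}$)
$N{\left(a,r \right)} = 1 + r^{2}$ ($N{\left(a,r \right)} = r^{2} + 1 = 1 + r^{2}$)
$x{\left(w \right)} = \frac{26}{w}$ ($x{\left(w \right)} = \frac{1 + 5^{2}}{w} = \frac{1 + 25}{w} = \frac{26}{w}$)
$\frac{x{\left(-187 \right)} + E{\left(-68 \right)}}{40388 + 47468} = \frac{\frac{26}{-187} + \left(\frac{5088}{5} + \frac{\left(-68\right)^{2}}{5} + \frac{149}{5} \left(-68\right)\right)}{40388 + 47468} = \frac{26 \left(- \frac{1}{187}\right) + \left(\frac{5088}{5} + \frac{1}{5} \cdot 4624 - \frac{10132}{5}\right)}{87856} = \left(- \frac{26}{187} + \left(\frac{5088}{5} + \frac{4624}{5} - \frac{10132}{5}\right)\right) \frac{1}{87856} = \left(- \frac{26}{187} - 84\right) \frac{1}{87856} = \left(- \frac{15734}{187}\right) \frac{1}{87856} = - \frac{7867}{8214536}$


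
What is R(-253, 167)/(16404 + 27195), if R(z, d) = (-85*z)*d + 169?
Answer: 1197168/14533 ≈ 82.376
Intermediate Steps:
R(z, d) = 169 - 85*d*z (R(z, d) = -85*d*z + 169 = 169 - 85*d*z)
R(-253, 167)/(16404 + 27195) = (169 - 85*167*(-253))/(16404 + 27195) = (169 + 3591335)/43599 = 3591504*(1/43599) = 1197168/14533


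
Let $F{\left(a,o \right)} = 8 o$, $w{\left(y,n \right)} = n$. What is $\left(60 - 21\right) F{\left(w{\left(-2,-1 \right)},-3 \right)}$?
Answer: $-936$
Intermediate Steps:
$\left(60 - 21\right) F{\left(w{\left(-2,-1 \right)},-3 \right)} = \left(60 - 21\right) 8 \left(-3\right) = 39 \left(-24\right) = -936$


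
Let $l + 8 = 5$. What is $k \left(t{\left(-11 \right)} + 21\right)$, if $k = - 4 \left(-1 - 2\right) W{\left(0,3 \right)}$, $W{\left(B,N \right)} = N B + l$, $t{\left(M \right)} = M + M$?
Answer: $36$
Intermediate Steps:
$l = -3$ ($l = -8 + 5 = -3$)
$t{\left(M \right)} = 2 M$
$W{\left(B,N \right)} = -3 + B N$ ($W{\left(B,N \right)} = N B - 3 = B N - 3 = -3 + B N$)
$k = -36$ ($k = - 4 \left(-1 - 2\right) \left(-3 + 0 \cdot 3\right) = - 4 \left(-1 - 2\right) \left(-3 + 0\right) = \left(-4\right) \left(-3\right) \left(-3\right) = 12 \left(-3\right) = -36$)
$k \left(t{\left(-11 \right)} + 21\right) = - 36 \left(2 \left(-11\right) + 21\right) = - 36 \left(-22 + 21\right) = \left(-36\right) \left(-1\right) = 36$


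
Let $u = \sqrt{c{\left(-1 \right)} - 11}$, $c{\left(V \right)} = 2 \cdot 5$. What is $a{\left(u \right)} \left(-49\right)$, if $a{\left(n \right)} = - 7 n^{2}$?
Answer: $-343$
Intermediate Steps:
$c{\left(V \right)} = 10$
$u = i$ ($u = \sqrt{10 - 11} = \sqrt{-1} = i \approx 1.0 i$)
$a{\left(u \right)} \left(-49\right) = - 7 i^{2} \left(-49\right) = \left(-7\right) \left(-1\right) \left(-49\right) = 7 \left(-49\right) = -343$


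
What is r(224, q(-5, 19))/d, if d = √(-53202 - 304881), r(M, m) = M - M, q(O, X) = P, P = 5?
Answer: 0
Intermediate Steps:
q(O, X) = 5
r(M, m) = 0
d = 3*I*√39787 (d = √(-358083) = 3*I*√39787 ≈ 598.4*I)
r(224, q(-5, 19))/d = 0/((3*I*√39787)) = 0*(-I*√39787/119361) = 0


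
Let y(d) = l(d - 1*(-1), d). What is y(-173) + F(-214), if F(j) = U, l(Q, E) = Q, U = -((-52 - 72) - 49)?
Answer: 1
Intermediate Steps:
U = 173 (U = -(-124 - 49) = -1*(-173) = 173)
y(d) = 1 + d (y(d) = d - 1*(-1) = d + 1 = 1 + d)
F(j) = 173
y(-173) + F(-214) = (1 - 173) + 173 = -172 + 173 = 1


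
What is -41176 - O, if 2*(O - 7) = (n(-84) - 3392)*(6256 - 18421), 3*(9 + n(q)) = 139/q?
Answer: -3482828249/168 ≈ -2.0731e+7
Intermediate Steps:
n(q) = -9 + 139/(3*q) (n(q) = -9 + (139/q)/3 = -9 + 139/(3*q))
O = 3475910681/168 (O = 7 + (((-9 + (139/3)/(-84)) - 3392)*(6256 - 18421))/2 = 7 + (((-9 + (139/3)*(-1/84)) - 3392)*(-12165))/2 = 7 + (((-9 - 139/252) - 3392)*(-12165))/2 = 7 + ((-2407/252 - 3392)*(-12165))/2 = 7 + (-857191/252*(-12165))/2 = 7 + (½)*(3475909505/84) = 7 + 3475909505/168 = 3475910681/168 ≈ 2.0690e+7)
-41176 - O = -41176 - 1*3475910681/168 = -41176 - 3475910681/168 = -3482828249/168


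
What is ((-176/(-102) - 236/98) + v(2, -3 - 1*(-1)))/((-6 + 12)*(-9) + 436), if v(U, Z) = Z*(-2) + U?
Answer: 6644/477309 ≈ 0.013920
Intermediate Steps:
v(U, Z) = U - 2*Z (v(U, Z) = -2*Z + U = U - 2*Z)
((-176/(-102) - 236/98) + v(2, -3 - 1*(-1)))/((-6 + 12)*(-9) + 436) = ((-176/(-102) - 236/98) + (2 - 2*(-3 - 1*(-1))))/((-6 + 12)*(-9) + 436) = ((-176*(-1/102) - 236*1/98) + (2 - 2*(-3 + 1)))/(6*(-9) + 436) = ((88/51 - 118/49) + (2 - 2*(-2)))/(-54 + 436) = (-1706/2499 + (2 + 4))/382 = (-1706/2499 + 6)*(1/382) = (13288/2499)*(1/382) = 6644/477309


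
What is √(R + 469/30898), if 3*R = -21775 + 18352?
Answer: I*√22230259098/4414 ≈ 33.778*I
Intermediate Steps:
R = -1141 (R = (-21775 + 18352)/3 = (⅓)*(-3423) = -1141)
√(R + 469/30898) = √(-1141 + 469/30898) = √(-1141 + 469*(1/30898)) = √(-1141 + 67/4414) = √(-5036307/4414) = I*√22230259098/4414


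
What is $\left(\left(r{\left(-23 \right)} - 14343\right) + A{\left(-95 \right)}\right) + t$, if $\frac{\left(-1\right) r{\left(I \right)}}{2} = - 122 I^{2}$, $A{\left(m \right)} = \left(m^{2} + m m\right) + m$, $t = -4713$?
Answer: $127975$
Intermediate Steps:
$A{\left(m \right)} = m + 2 m^{2}$ ($A{\left(m \right)} = \left(m^{2} + m^{2}\right) + m = 2 m^{2} + m = m + 2 m^{2}$)
$r{\left(I \right)} = 244 I^{2}$ ($r{\left(I \right)} = - 2 \left(- 122 I^{2}\right) = 244 I^{2}$)
$\left(\left(r{\left(-23 \right)} - 14343\right) + A{\left(-95 \right)}\right) + t = \left(\left(244 \left(-23\right)^{2} - 14343\right) - 95 \left(1 + 2 \left(-95\right)\right)\right) - 4713 = \left(\left(244 \cdot 529 - 14343\right) - 95 \left(1 - 190\right)\right) - 4713 = \left(\left(129076 - 14343\right) - -17955\right) - 4713 = \left(114733 + 17955\right) - 4713 = 132688 - 4713 = 127975$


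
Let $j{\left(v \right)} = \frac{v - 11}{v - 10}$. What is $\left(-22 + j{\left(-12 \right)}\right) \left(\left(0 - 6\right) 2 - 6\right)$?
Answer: $\frac{4149}{11} \approx 377.18$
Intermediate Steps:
$j{\left(v \right)} = \frac{-11 + v}{-10 + v}$
$\left(-22 + j{\left(-12 \right)}\right) \left(\left(0 - 6\right) 2 - 6\right) = \left(-22 + \frac{-11 - 12}{-10 - 12}\right) \left(\left(0 - 6\right) 2 - 6\right) = \left(-22 + \frac{1}{-22} \left(-23\right)\right) \left(\left(0 - 6\right) 2 - 6\right) = \left(-22 - - \frac{23}{22}\right) \left(\left(-6\right) 2 - 6\right) = \left(-22 + \frac{23}{22}\right) \left(-12 - 6\right) = \left(- \frac{461}{22}\right) \left(-18\right) = \frac{4149}{11}$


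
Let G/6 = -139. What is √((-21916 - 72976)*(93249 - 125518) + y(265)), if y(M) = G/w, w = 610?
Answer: √284849056785515/305 ≈ 55336.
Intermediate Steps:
G = -834 (G = 6*(-139) = -834)
y(M) = -417/305 (y(M) = -834/610 = -834*1/610 = -417/305)
√((-21916 - 72976)*(93249 - 125518) + y(265)) = √((-21916 - 72976)*(93249 - 125518) - 417/305) = √(-94892*(-32269) - 417/305) = √(3062069948 - 417/305) = √(933931333723/305) = √284849056785515/305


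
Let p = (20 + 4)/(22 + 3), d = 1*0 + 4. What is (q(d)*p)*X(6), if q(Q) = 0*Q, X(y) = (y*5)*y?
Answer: 0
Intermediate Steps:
X(y) = 5*y**2 (X(y) = (5*y)*y = 5*y**2)
d = 4 (d = 0 + 4 = 4)
p = 24/25 ≈ 0.96000
q(Q) = 0
(q(d)*p)*X(6) = (0*(24/25))*(5*6**2) = 0*(5*36) = 0*180 = 0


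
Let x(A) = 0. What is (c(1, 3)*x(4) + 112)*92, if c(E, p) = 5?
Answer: 10304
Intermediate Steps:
(c(1, 3)*x(4) + 112)*92 = (5*0 + 112)*92 = (0 + 112)*92 = 112*92 = 10304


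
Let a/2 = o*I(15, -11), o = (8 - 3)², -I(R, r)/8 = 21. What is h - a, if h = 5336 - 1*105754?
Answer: -92018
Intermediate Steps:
h = -100418 (h = 5336 - 105754 = -100418)
I(R, r) = -168 (I(R, r) = -8*21 = -168)
o = 25 (o = 5² = 25)
a = -8400 (a = 2*(25*(-168)) = 2*(-4200) = -8400)
h - a = -100418 - 1*(-8400) = -100418 + 8400 = -92018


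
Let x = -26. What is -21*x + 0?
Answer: 546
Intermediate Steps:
-21*x + 0 = -21*(-26) + 0 = 546 + 0 = 546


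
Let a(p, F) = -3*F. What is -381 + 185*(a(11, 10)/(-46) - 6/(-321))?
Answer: -632206/2461 ≈ -256.89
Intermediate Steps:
-381 + 185*(a(11, 10)/(-46) - 6/(-321)) = -381 + 185*(-3*10/(-46) - 6/(-321)) = -381 + 185*(-30*(-1/46) - 6*(-1/321)) = -381 + 185*(15/23 + 2/107) = -381 + 185*(1651/2461) = -381 + 305435/2461 = -632206/2461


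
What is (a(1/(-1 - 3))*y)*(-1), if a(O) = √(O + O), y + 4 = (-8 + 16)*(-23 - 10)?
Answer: 134*I*√2 ≈ 189.5*I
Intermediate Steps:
y = -268 (y = -4 + (-8 + 16)*(-23 - 10) = -4 + 8*(-33) = -4 - 264 = -268)
a(O) = √2*√O (a(O) = √(2*O) = √2*√O)
(a(1/(-1 - 3))*y)*(-1) = ((√2*√(1/(-1 - 3)))*(-268))*(-1) = ((√2*√(1/(-4)))*(-268))*(-1) = ((√2*√(-¼))*(-268))*(-1) = ((√2*(I/2))*(-268))*(-1) = ((I*√2/2)*(-268))*(-1) = -134*I*√2*(-1) = 134*I*√2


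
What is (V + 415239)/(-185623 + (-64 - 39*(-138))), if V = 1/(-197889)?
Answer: -16434246094/7136075229 ≈ -2.3030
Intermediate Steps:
V = -1/197889 ≈ -5.0533e-6
(V + 415239)/(-185623 + (-64 - 39*(-138))) = (-1/197889 + 415239)/(-185623 + (-64 - 39*(-138))) = 82171230470/(197889*(-185623 + (-64 + 5382))) = 82171230470/(197889*(-185623 + 5318)) = (82171230470/197889)/(-180305) = (82171230470/197889)*(-1/180305) = -16434246094/7136075229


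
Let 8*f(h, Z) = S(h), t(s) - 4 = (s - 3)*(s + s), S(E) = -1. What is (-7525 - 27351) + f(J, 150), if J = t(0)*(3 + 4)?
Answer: -279009/8 ≈ -34876.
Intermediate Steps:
t(s) = 4 + 2*s*(-3 + s) (t(s) = 4 + (s - 3)*(s + s) = 4 + (-3 + s)*(2*s) = 4 + 2*s*(-3 + s))
J = 28 (J = (4 - 6*0 + 2*0**2)*(3 + 4) = (4 + 0 + 2*0)*7 = (4 + 0 + 0)*7 = 4*7 = 28)
f(h, Z) = -1/8 (f(h, Z) = (1/8)*(-1) = -1/8)
(-7525 - 27351) + f(J, 150) = (-7525 - 27351) - 1/8 = -34876 - 1/8 = -279009/8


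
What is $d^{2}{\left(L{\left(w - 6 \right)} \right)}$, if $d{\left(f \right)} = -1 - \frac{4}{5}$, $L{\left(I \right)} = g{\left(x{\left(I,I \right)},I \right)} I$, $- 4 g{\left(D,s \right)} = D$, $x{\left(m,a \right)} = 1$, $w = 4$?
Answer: $\frac{81}{25} \approx 3.24$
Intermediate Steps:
$g{\left(D,s \right)} = - \frac{D}{4}$
$L{\left(I \right)} = - \frac{I}{4}$ ($L{\left(I \right)} = \left(- \frac{1}{4}\right) 1 I = - \frac{I}{4}$)
$d{\left(f \right)} = - \frac{9}{5}$ ($d{\left(f \right)} = -1 - \frac{4}{5} = - \frac{9}{5}$)
$d^{2}{\left(L{\left(w - 6 \right)} \right)} = \left(- \frac{9}{5}\right)^{2} = \frac{81}{25}$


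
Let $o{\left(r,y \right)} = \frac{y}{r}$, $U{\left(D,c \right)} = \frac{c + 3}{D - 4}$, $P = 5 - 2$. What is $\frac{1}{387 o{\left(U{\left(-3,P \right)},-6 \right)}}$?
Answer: $\frac{1}{2709} \approx 0.00036914$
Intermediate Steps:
$P = 3$
$U{\left(D,c \right)} = \frac{3 + c}{-4 + D}$
$\frac{1}{387 o{\left(U{\left(-3,P \right)},-6 \right)}} = \frac{1}{387 \left(- \frac{6}{\frac{1}{-4 - 3} \left(3 + 3\right)}\right)} = \frac{1}{387 \left(- \frac{6}{\frac{1}{-7} \cdot 6}\right)} = \frac{1}{387 \left(- \frac{6}{\left(- \frac{1}{7}\right) 6}\right)} = \frac{1}{387 \left(- \frac{6}{- \frac{6}{7}}\right)} = \frac{1}{387 \left(\left(-6\right) \left(- \frac{7}{6}\right)\right)} = \frac{1}{387 \cdot 7} = \frac{1}{387} \cdot \frac{1}{7} = \frac{1}{2709}$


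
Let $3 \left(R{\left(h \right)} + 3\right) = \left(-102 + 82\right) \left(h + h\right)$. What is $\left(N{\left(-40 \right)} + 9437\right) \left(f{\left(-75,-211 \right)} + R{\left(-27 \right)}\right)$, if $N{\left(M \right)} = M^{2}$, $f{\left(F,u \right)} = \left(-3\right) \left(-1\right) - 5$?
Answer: $3918135$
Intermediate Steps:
$R{\left(h \right)} = -3 - \frac{40 h}{3}$ ($R{\left(h \right)} = -3 + \frac{\left(-102 + 82\right) \left(h + h\right)}{3} = -3 + \frac{\left(-20\right) 2 h}{3} = -3 + \frac{\left(-40\right) h}{3} = -3 - \frac{40 h}{3}$)
$f{\left(F,u \right)} = -2$ ($f{\left(F,u \right)} = 3 - 5 = -2$)
$\left(N{\left(-40 \right)} + 9437\right) \left(f{\left(-75,-211 \right)} + R{\left(-27 \right)}\right) = \left(\left(-40\right)^{2} + 9437\right) \left(-2 - -357\right) = \left(1600 + 9437\right) \left(-2 + \left(-3 + 360\right)\right) = 11037 \left(-2 + 357\right) = 11037 \cdot 355 = 3918135$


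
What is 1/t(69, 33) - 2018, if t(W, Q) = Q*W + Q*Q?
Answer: -6792587/3366 ≈ -2018.0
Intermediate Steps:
t(W, Q) = Q² + Q*W (t(W, Q) = Q*W + Q² = Q² + Q*W)
1/t(69, 33) - 2018 = 1/(33*(33 + 69)) - 2018 = 1/(33*102) - 2018 = 1/3366 - 2018 = -6792587/3366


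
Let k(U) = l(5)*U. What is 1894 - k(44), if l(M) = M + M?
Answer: 1454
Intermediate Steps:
l(M) = 2*M
k(U) = 10*U (k(U) = (2*5)*U = 10*U)
1894 - k(44) = 1894 - 10*44 = 1894 - 1*440 = 1894 - 440 = 1454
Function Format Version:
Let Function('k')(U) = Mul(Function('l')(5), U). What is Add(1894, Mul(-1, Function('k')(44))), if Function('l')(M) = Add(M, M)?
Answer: 1454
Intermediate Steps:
Function('l')(M) = Mul(2, M)
Function('k')(U) = Mul(10, U) (Function('k')(U) = Mul(Mul(2, 5), U) = Mul(10, U))
Add(1894, Mul(-1, Function('k')(44))) = Add(1894, Mul(-1, Mul(10, 44))) = Add(1894, Mul(-1, 440)) = Add(1894, -440) = 1454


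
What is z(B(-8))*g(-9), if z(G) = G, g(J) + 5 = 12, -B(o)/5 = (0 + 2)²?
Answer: -140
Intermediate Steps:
B(o) = -20 (B(o) = -5*(0 + 2)² = -5*2² = -5*4 = -20)
g(J) = 7 (g(J) = -5 + 12 = 7)
z(B(-8))*g(-9) = -20*7 = -140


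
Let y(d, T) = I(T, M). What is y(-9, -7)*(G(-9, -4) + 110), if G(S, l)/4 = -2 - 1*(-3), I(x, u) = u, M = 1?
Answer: 114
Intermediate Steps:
y(d, T) = 1
G(S, l) = 4 (G(S, l) = 4*(-2 - 1*(-3)) = 4*(-2 + 3) = 4*1 = 4)
y(-9, -7)*(G(-9, -4) + 110) = 1*(4 + 110) = 1*114 = 114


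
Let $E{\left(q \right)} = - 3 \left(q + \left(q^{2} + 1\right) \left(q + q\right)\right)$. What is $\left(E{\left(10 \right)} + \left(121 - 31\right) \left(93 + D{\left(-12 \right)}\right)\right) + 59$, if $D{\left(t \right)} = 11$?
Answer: $3329$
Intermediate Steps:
$E{\left(q \right)} = - 3 q - 6 q \left(1 + q^{2}\right)$ ($E{\left(q \right)} = - 3 \left(q + \left(1 + q^{2}\right) 2 q\right) = - 3 \left(q + 2 q \left(1 + q^{2}\right)\right) = - 3 q - 6 q \left(1 + q^{2}\right)$)
$\left(E{\left(10 \right)} + \left(121 - 31\right) \left(93 + D{\left(-12 \right)}\right)\right) + 59 = \left(\left(\left(-9\right) 10 - 6 \cdot 10^{3}\right) + \left(121 - 31\right) \left(93 + 11\right)\right) + 59 = \left(\left(-90 - 6000\right) + 90 \cdot 104\right) + 59 = \left(\left(-90 - 6000\right) + 9360\right) + 59 = \left(-6090 + 9360\right) + 59 = 3270 + 59 = 3329$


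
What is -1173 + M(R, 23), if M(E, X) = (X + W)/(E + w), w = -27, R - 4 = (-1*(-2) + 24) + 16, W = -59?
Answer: -22323/19 ≈ -1174.9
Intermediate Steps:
R = 46 (R = 4 + ((-1*(-2) + 24) + 16) = 4 + ((2 + 24) + 16) = 4 + (26 + 16) = 4 + 42 = 46)
M(E, X) = (-59 + X)/(-27 + E) (M(E, X) = (X - 59)/(E - 27) = (-59 + X)/(-27 + E))
-1173 + M(R, 23) = -1173 + (-59 + 23)/(-27 + 46) = -1173 - 36/19 = -22323/19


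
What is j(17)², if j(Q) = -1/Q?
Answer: 1/289 ≈ 0.0034602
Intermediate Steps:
j(17)² = (-1/17)² = 1/289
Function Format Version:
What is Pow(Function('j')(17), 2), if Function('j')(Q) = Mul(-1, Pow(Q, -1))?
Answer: Rational(1, 289) ≈ 0.0034602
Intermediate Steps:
Pow(Function('j')(17), 2) = Pow(Mul(-1, Pow(17, -1)), 2) = Pow(Mul(-1, Rational(1, 17)), 2) = Pow(Rational(-1, 17), 2) = Rational(1, 289)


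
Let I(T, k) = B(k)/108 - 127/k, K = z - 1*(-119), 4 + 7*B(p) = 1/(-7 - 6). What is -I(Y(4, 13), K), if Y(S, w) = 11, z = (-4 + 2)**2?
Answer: 418225/402948 ≈ 1.0379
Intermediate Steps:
z = 4 (z = (-2)**2 = 4)
B(p) = -53/91 (B(p) = -4/7 + 1/(7*(-7 - 6)) = -4/7 + (1/7)/(-13) = -4/7 + (1/7)*(-1/13) = -4/7 - 1/91 = -53/91)
K = 123 (K = 4 - 1*(-119) = 4 + 119 = 123)
I(T, k) = -53/9828 - 127/k (I(T, k) = -53/91/108 - 127/k = -53/91*1/108 - 127/k = -53/9828 - 127/k)
-I(Y(4, 13), K) = -(-53/9828 - 127/123) = -1*(-418225/402948) = 418225/402948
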